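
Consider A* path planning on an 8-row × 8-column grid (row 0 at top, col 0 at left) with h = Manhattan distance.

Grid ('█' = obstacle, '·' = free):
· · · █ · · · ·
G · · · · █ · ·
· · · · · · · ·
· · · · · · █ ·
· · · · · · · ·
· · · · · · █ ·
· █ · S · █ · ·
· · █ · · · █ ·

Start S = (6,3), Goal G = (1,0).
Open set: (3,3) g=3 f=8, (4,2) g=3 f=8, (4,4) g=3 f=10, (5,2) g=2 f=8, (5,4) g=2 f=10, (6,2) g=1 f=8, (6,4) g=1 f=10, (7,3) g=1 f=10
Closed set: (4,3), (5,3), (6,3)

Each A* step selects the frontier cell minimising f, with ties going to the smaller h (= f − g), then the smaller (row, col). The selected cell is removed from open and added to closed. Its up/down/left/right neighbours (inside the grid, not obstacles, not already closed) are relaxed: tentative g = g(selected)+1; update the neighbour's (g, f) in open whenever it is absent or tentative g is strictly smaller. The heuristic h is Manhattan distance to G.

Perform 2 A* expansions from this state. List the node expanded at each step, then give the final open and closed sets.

step 1: expand (3,3) (f=8, h=5) → closed; open now [(2,3) g=4 f=8, (3,2) g=4 f=8, (3,4) g=4 f=10, (4,2) g=3 f=8, (4,4) g=3 f=10, (5,2) g=2 f=8, (5,4) g=2 f=10, (6,2) g=1 f=8, (6,4) g=1 f=10, (7,3) g=1 f=10]
step 2: expand (2,3) (f=8, h=4) → closed; open now [(1,3) g=5 f=8, (2,2) g=5 f=8, (2,4) g=5 f=10, (3,2) g=4 f=8, (3,4) g=4 f=10, (4,2) g=3 f=8, (4,4) g=3 f=10, (5,2) g=2 f=8, (5,4) g=2 f=10, (6,2) g=1 f=8, (6,4) g=1 f=10, (7,3) g=1 f=10]

order=[(3,3) → (2,3)]; open=[(1,3) g=5 f=8, (2,2) g=5 f=8, (2,4) g=5 f=10, (3,2) g=4 f=8, (3,4) g=4 f=10, (4,2) g=3 f=8, (4,4) g=3 f=10, (5,2) g=2 f=8, (5,4) g=2 f=10, (6,2) g=1 f=8, (6,4) g=1 f=10, (7,3) g=1 f=10]; closed=[(2,3), (3,3), (4,3), (5,3), (6,3)]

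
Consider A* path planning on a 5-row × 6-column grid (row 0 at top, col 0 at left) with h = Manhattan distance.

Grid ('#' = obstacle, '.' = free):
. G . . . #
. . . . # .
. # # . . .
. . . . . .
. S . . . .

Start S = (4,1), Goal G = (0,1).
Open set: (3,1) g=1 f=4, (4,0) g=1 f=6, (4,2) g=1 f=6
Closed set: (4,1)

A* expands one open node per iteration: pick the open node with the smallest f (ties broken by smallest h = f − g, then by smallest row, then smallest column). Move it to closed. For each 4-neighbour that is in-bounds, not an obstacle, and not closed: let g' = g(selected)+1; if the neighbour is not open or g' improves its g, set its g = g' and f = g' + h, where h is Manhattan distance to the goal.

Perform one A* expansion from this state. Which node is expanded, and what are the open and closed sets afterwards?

expanded=(3,1); open=[(3,0) g=2 f=6, (3,2) g=2 f=6, (4,0) g=1 f=6, (4,2) g=1 f=6]; closed=[(3,1), (4,1)]

step 1: expand (3,1) (f=4, h=3) → closed; open now [(3,0) g=2 f=6, (3,2) g=2 f=6, (4,0) g=1 f=6, (4,2) g=1 f=6]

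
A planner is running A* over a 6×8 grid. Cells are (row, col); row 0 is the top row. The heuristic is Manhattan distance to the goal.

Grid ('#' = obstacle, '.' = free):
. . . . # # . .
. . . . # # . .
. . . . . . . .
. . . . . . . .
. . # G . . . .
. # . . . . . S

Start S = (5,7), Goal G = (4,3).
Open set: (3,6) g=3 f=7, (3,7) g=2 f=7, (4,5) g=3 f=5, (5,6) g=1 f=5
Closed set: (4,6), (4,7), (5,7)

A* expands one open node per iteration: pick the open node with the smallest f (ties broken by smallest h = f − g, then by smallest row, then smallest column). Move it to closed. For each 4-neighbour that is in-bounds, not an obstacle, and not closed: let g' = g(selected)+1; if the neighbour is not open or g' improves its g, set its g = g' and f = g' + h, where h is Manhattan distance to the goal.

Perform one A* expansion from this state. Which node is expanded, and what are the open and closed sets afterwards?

step 1: expand (4,5) (f=5, h=2) → closed; open now [(3,5) g=4 f=7, (3,6) g=3 f=7, (3,7) g=2 f=7, (4,4) g=4 f=5, (5,5) g=4 f=7, (5,6) g=1 f=5]

expanded=(4,5); open=[(3,5) g=4 f=7, (3,6) g=3 f=7, (3,7) g=2 f=7, (4,4) g=4 f=5, (5,5) g=4 f=7, (5,6) g=1 f=5]; closed=[(4,5), (4,6), (4,7), (5,7)]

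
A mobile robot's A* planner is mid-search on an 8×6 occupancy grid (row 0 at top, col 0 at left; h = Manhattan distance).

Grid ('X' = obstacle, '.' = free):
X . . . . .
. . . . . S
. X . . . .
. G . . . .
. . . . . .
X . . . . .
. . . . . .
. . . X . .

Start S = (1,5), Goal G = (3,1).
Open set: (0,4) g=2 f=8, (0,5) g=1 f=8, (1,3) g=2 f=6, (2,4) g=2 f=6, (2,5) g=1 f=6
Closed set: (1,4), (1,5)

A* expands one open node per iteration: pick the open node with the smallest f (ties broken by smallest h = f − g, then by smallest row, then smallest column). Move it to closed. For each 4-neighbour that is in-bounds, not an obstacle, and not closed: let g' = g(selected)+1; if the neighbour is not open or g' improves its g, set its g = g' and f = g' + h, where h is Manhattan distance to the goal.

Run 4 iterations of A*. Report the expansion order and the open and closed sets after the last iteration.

step 1: expand (1,3) (f=6, h=4) → closed; open now [(0,3) g=3 f=8, (0,4) g=2 f=8, (0,5) g=1 f=8, (1,2) g=3 f=6, (2,3) g=3 f=6, (2,4) g=2 f=6, (2,5) g=1 f=6]
step 2: expand (1,2) (f=6, h=3) → closed; open now [(0,2) g=4 f=8, (0,3) g=3 f=8, (0,4) g=2 f=8, (0,5) g=1 f=8, (1,1) g=4 f=6, (2,2) g=4 f=6, (2,3) g=3 f=6, (2,4) g=2 f=6, (2,5) g=1 f=6]
step 3: expand (1,1) (f=6, h=2) → closed; open now [(0,1) g=5 f=8, (0,2) g=4 f=8, (0,3) g=3 f=8, (0,4) g=2 f=8, (0,5) g=1 f=8, (1,0) g=5 f=8, (2,2) g=4 f=6, (2,3) g=3 f=6, (2,4) g=2 f=6, (2,5) g=1 f=6]
step 4: expand (2,2) (f=6, h=2) → closed; open now [(0,1) g=5 f=8, (0,2) g=4 f=8, (0,3) g=3 f=8, (0,4) g=2 f=8, (0,5) g=1 f=8, (1,0) g=5 f=8, (2,3) g=3 f=6, (2,4) g=2 f=6, (2,5) g=1 f=6, (3,2) g=5 f=6]

order=[(1,3) → (1,2) → (1,1) → (2,2)]; open=[(0,1) g=5 f=8, (0,2) g=4 f=8, (0,3) g=3 f=8, (0,4) g=2 f=8, (0,5) g=1 f=8, (1,0) g=5 f=8, (2,3) g=3 f=6, (2,4) g=2 f=6, (2,5) g=1 f=6, (3,2) g=5 f=6]; closed=[(1,1), (1,2), (1,3), (1,4), (1,5), (2,2)]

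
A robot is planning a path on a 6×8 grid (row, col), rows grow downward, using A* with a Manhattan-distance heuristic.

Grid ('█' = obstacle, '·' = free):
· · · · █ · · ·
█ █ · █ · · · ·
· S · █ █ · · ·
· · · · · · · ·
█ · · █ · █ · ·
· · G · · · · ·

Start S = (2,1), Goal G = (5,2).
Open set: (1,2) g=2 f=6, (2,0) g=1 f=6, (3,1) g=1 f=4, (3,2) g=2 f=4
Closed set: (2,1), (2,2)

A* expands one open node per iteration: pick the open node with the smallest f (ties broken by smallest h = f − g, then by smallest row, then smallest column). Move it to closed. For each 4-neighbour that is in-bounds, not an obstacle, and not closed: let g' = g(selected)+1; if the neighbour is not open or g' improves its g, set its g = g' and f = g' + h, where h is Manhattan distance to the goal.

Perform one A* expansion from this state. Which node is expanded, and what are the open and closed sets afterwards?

step 1: expand (3,2) (f=4, h=2) → closed; open now [(1,2) g=2 f=6, (2,0) g=1 f=6, (3,1) g=1 f=4, (3,3) g=3 f=6, (4,2) g=3 f=4]

expanded=(3,2); open=[(1,2) g=2 f=6, (2,0) g=1 f=6, (3,1) g=1 f=4, (3,3) g=3 f=6, (4,2) g=3 f=4]; closed=[(2,1), (2,2), (3,2)]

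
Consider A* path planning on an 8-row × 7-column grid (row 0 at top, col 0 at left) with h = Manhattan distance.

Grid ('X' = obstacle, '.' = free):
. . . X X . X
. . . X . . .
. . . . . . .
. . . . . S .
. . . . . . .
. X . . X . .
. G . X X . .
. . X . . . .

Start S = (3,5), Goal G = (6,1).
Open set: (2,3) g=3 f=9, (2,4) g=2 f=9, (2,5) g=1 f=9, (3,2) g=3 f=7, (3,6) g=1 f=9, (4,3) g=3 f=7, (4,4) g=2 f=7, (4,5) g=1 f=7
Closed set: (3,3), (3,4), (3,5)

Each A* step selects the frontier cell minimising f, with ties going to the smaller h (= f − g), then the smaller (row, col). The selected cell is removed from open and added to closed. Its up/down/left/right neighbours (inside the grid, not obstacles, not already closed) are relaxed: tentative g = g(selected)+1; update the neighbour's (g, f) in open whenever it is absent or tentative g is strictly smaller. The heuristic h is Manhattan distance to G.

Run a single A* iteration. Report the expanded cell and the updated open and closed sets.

expanded=(3,2); open=[(2,2) g=4 f=9, (2,3) g=3 f=9, (2,4) g=2 f=9, (2,5) g=1 f=9, (3,1) g=4 f=7, (3,6) g=1 f=9, (4,2) g=4 f=7, (4,3) g=3 f=7, (4,4) g=2 f=7, (4,5) g=1 f=7]; closed=[(3,2), (3,3), (3,4), (3,5)]

step 1: expand (3,2) (f=7, h=4) → closed; open now [(2,2) g=4 f=9, (2,3) g=3 f=9, (2,4) g=2 f=9, (2,5) g=1 f=9, (3,1) g=4 f=7, (3,6) g=1 f=9, (4,2) g=4 f=7, (4,3) g=3 f=7, (4,4) g=2 f=7, (4,5) g=1 f=7]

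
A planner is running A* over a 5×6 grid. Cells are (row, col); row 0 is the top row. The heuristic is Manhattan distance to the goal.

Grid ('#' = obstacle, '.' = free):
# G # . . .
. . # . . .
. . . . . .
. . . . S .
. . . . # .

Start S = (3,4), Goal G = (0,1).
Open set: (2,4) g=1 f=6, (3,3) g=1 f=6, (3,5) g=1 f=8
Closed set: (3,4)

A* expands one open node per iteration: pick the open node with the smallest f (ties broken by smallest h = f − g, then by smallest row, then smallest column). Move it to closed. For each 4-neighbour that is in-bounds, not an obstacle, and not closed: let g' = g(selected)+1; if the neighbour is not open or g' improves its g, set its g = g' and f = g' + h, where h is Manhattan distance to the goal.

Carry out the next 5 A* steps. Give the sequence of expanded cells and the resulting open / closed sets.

order=[(2,4) → (1,4) → (0,4) → (0,3) → (1,3)]; open=[(0,5) g=4 f=8, (1,5) g=3 f=8, (2,3) g=2 f=6, (2,5) g=2 f=8, (3,3) g=1 f=6, (3,5) g=1 f=8]; closed=[(0,3), (0,4), (1,3), (1,4), (2,4), (3,4)]

step 1: expand (2,4) (f=6, h=5) → closed; open now [(1,4) g=2 f=6, (2,3) g=2 f=6, (2,5) g=2 f=8, (3,3) g=1 f=6, (3,5) g=1 f=8]
step 2: expand (1,4) (f=6, h=4) → closed; open now [(0,4) g=3 f=6, (1,3) g=3 f=6, (1,5) g=3 f=8, (2,3) g=2 f=6, (2,5) g=2 f=8, (3,3) g=1 f=6, (3,5) g=1 f=8]
step 3: expand (0,4) (f=6, h=3) → closed; open now [(0,3) g=4 f=6, (0,5) g=4 f=8, (1,3) g=3 f=6, (1,5) g=3 f=8, (2,3) g=2 f=6, (2,5) g=2 f=8, (3,3) g=1 f=6, (3,5) g=1 f=8]
step 4: expand (0,3) (f=6, h=2) → closed; open now [(0,5) g=4 f=8, (1,3) g=3 f=6, (1,5) g=3 f=8, (2,3) g=2 f=6, (2,5) g=2 f=8, (3,3) g=1 f=6, (3,5) g=1 f=8]
step 5: expand (1,3) (f=6, h=3) → closed; open now [(0,5) g=4 f=8, (1,5) g=3 f=8, (2,3) g=2 f=6, (2,5) g=2 f=8, (3,3) g=1 f=6, (3,5) g=1 f=8]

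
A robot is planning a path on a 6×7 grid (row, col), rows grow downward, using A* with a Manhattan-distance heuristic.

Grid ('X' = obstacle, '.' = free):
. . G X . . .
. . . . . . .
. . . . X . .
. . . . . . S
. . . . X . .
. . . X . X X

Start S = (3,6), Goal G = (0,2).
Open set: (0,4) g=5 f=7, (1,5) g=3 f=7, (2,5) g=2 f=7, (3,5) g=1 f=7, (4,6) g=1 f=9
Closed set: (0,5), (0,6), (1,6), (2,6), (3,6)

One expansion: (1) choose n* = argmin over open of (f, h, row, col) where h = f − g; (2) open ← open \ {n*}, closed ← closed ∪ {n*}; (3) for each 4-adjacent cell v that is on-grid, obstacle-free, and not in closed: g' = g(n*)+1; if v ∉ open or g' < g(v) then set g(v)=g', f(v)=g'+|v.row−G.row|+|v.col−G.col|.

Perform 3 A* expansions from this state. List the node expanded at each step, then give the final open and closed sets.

step 1: expand (0,4) (f=7, h=2) → closed; open now [(1,4) g=6 f=9, (1,5) g=3 f=7, (2,5) g=2 f=7, (3,5) g=1 f=7, (4,6) g=1 f=9]
step 2: expand (1,5) (f=7, h=4) → closed; open now [(1,4) g=4 f=7, (2,5) g=2 f=7, (3,5) g=1 f=7, (4,6) g=1 f=9]
step 3: expand (1,4) (f=7, h=3) → closed; open now [(1,3) g=5 f=7, (2,5) g=2 f=7, (3,5) g=1 f=7, (4,6) g=1 f=9]

order=[(0,4) → (1,5) → (1,4)]; open=[(1,3) g=5 f=7, (2,5) g=2 f=7, (3,5) g=1 f=7, (4,6) g=1 f=9]; closed=[(0,4), (0,5), (0,6), (1,4), (1,5), (1,6), (2,6), (3,6)]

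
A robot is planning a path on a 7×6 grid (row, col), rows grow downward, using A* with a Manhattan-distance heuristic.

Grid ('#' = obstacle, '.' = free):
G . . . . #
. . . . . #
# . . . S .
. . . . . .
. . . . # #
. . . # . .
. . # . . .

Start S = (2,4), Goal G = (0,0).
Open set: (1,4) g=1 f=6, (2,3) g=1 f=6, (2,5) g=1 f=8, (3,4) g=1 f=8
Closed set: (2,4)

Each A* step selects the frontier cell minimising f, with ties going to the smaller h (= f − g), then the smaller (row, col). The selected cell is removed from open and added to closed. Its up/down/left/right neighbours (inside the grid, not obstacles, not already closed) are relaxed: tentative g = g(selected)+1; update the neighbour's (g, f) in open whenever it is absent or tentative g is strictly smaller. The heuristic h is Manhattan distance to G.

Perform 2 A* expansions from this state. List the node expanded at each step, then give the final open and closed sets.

step 1: expand (1,4) (f=6, h=5) → closed; open now [(0,4) g=2 f=6, (1,3) g=2 f=6, (2,3) g=1 f=6, (2,5) g=1 f=8, (3,4) g=1 f=8]
step 2: expand (0,4) (f=6, h=4) → closed; open now [(0,3) g=3 f=6, (1,3) g=2 f=6, (2,3) g=1 f=6, (2,5) g=1 f=8, (3,4) g=1 f=8]

order=[(1,4) → (0,4)]; open=[(0,3) g=3 f=6, (1,3) g=2 f=6, (2,3) g=1 f=6, (2,5) g=1 f=8, (3,4) g=1 f=8]; closed=[(0,4), (1,4), (2,4)]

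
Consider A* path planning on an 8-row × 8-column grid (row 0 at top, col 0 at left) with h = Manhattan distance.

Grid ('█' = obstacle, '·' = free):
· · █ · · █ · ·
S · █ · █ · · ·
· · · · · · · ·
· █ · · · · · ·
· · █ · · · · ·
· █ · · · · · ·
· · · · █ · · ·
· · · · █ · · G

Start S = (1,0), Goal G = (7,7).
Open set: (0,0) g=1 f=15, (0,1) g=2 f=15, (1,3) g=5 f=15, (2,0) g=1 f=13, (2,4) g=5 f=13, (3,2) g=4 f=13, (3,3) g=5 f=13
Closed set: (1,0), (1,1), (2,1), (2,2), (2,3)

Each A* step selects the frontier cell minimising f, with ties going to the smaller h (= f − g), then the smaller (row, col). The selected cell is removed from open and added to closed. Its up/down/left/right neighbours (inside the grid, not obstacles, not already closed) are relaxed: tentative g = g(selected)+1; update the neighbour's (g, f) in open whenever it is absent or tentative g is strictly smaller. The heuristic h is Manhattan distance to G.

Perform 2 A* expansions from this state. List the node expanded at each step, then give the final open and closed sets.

order=[(2,4) → (2,5)]; open=[(0,0) g=1 f=15, (0,1) g=2 f=15, (1,3) g=5 f=15, (1,5) g=7 f=15, (2,0) g=1 f=13, (2,6) g=7 f=13, (3,2) g=4 f=13, (3,3) g=5 f=13, (3,4) g=6 f=13, (3,5) g=7 f=13]; closed=[(1,0), (1,1), (2,1), (2,2), (2,3), (2,4), (2,5)]

step 1: expand (2,4) (f=13, h=8) → closed; open now [(0,0) g=1 f=15, (0,1) g=2 f=15, (1,3) g=5 f=15, (2,0) g=1 f=13, (2,5) g=6 f=13, (3,2) g=4 f=13, (3,3) g=5 f=13, (3,4) g=6 f=13]
step 2: expand (2,5) (f=13, h=7) → closed; open now [(0,0) g=1 f=15, (0,1) g=2 f=15, (1,3) g=5 f=15, (1,5) g=7 f=15, (2,0) g=1 f=13, (2,6) g=7 f=13, (3,2) g=4 f=13, (3,3) g=5 f=13, (3,4) g=6 f=13, (3,5) g=7 f=13]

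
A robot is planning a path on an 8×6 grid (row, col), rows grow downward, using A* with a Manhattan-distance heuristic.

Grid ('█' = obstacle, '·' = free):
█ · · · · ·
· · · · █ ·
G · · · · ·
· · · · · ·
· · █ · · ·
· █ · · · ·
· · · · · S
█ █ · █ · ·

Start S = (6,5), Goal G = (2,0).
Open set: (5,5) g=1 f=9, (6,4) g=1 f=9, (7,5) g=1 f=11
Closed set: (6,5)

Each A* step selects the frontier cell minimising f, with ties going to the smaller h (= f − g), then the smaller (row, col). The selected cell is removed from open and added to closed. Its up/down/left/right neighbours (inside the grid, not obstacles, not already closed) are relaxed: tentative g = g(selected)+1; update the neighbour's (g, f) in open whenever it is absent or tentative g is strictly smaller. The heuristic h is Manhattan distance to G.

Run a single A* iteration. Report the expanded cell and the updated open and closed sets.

expanded=(5,5); open=[(4,5) g=2 f=9, (5,4) g=2 f=9, (6,4) g=1 f=9, (7,5) g=1 f=11]; closed=[(5,5), (6,5)]

step 1: expand (5,5) (f=9, h=8) → closed; open now [(4,5) g=2 f=9, (5,4) g=2 f=9, (6,4) g=1 f=9, (7,5) g=1 f=11]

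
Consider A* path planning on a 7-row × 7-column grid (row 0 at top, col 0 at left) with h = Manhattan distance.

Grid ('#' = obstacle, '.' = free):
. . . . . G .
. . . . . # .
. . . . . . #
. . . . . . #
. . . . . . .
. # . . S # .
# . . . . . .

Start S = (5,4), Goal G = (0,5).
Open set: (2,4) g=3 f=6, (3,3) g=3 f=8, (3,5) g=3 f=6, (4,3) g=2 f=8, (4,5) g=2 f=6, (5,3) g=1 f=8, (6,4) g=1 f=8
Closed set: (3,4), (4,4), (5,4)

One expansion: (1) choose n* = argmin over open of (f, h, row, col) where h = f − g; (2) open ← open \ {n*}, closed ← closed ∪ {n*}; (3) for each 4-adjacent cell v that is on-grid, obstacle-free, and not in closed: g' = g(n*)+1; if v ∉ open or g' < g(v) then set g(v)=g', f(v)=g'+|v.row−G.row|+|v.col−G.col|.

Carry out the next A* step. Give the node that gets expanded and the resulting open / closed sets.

expanded=(2,4); open=[(1,4) g=4 f=6, (2,3) g=4 f=8, (2,5) g=4 f=6, (3,3) g=3 f=8, (3,5) g=3 f=6, (4,3) g=2 f=8, (4,5) g=2 f=6, (5,3) g=1 f=8, (6,4) g=1 f=8]; closed=[(2,4), (3,4), (4,4), (5,4)]

step 1: expand (2,4) (f=6, h=3) → closed; open now [(1,4) g=4 f=6, (2,3) g=4 f=8, (2,5) g=4 f=6, (3,3) g=3 f=8, (3,5) g=3 f=6, (4,3) g=2 f=8, (4,5) g=2 f=6, (5,3) g=1 f=8, (6,4) g=1 f=8]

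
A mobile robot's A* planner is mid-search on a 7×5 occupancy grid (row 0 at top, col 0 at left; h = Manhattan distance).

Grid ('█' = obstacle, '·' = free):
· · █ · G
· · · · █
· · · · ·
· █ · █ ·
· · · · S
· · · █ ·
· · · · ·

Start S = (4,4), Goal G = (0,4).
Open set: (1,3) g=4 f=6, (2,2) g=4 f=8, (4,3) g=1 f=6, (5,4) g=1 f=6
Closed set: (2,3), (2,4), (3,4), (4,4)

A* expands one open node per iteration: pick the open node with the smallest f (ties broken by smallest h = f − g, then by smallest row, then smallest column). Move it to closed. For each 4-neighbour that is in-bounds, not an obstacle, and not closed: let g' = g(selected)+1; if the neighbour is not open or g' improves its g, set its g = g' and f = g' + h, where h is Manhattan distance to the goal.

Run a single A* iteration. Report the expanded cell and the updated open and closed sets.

expanded=(1,3); open=[(0,3) g=5 f=6, (1,2) g=5 f=8, (2,2) g=4 f=8, (4,3) g=1 f=6, (5,4) g=1 f=6]; closed=[(1,3), (2,3), (2,4), (3,4), (4,4)]

step 1: expand (1,3) (f=6, h=2) → closed; open now [(0,3) g=5 f=6, (1,2) g=5 f=8, (2,2) g=4 f=8, (4,3) g=1 f=6, (5,4) g=1 f=6]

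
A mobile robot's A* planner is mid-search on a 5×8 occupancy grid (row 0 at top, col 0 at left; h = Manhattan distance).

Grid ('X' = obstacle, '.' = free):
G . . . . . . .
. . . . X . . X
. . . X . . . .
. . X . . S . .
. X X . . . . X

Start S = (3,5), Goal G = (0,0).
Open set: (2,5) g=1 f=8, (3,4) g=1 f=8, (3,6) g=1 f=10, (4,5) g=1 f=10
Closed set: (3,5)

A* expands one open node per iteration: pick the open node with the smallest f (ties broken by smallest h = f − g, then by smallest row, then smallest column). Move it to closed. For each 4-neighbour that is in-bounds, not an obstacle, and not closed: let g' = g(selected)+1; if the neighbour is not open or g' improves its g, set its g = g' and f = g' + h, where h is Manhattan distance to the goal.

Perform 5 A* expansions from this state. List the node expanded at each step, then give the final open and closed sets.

step 1: expand (2,5) (f=8, h=7) → closed; open now [(1,5) g=2 f=8, (2,4) g=2 f=8, (2,6) g=2 f=10, (3,4) g=1 f=8, (3,6) g=1 f=10, (4,5) g=1 f=10]
step 2: expand (1,5) (f=8, h=6) → closed; open now [(0,5) g=3 f=8, (1,6) g=3 f=10, (2,4) g=2 f=8, (2,6) g=2 f=10, (3,4) g=1 f=8, (3,6) g=1 f=10, (4,5) g=1 f=10]
step 3: expand (0,5) (f=8, h=5) → closed; open now [(0,4) g=4 f=8, (0,6) g=4 f=10, (1,6) g=3 f=10, (2,4) g=2 f=8, (2,6) g=2 f=10, (3,4) g=1 f=8, (3,6) g=1 f=10, (4,5) g=1 f=10]
step 4: expand (0,4) (f=8, h=4) → closed; open now [(0,3) g=5 f=8, (0,6) g=4 f=10, (1,6) g=3 f=10, (2,4) g=2 f=8, (2,6) g=2 f=10, (3,4) g=1 f=8, (3,6) g=1 f=10, (4,5) g=1 f=10]
step 5: expand (0,3) (f=8, h=3) → closed; open now [(0,2) g=6 f=8, (0,6) g=4 f=10, (1,3) g=6 f=10, (1,6) g=3 f=10, (2,4) g=2 f=8, (2,6) g=2 f=10, (3,4) g=1 f=8, (3,6) g=1 f=10, (4,5) g=1 f=10]

order=[(2,5) → (1,5) → (0,5) → (0,4) → (0,3)]; open=[(0,2) g=6 f=8, (0,6) g=4 f=10, (1,3) g=6 f=10, (1,6) g=3 f=10, (2,4) g=2 f=8, (2,6) g=2 f=10, (3,4) g=1 f=8, (3,6) g=1 f=10, (4,5) g=1 f=10]; closed=[(0,3), (0,4), (0,5), (1,5), (2,5), (3,5)]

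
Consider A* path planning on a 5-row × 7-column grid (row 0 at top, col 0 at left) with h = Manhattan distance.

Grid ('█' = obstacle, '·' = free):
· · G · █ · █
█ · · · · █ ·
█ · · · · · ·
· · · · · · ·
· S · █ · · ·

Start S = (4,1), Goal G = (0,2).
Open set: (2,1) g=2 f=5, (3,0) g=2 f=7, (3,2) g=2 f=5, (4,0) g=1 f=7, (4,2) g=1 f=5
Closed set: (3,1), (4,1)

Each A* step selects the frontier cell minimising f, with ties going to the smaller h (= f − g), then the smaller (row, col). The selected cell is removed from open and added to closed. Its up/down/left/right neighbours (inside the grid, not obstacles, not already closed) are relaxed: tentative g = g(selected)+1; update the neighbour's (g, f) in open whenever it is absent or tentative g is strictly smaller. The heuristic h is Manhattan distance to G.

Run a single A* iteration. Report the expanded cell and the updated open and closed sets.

expanded=(2,1); open=[(1,1) g=3 f=5, (2,2) g=3 f=5, (3,0) g=2 f=7, (3,2) g=2 f=5, (4,0) g=1 f=7, (4,2) g=1 f=5]; closed=[(2,1), (3,1), (4,1)]

step 1: expand (2,1) (f=5, h=3) → closed; open now [(1,1) g=3 f=5, (2,2) g=3 f=5, (3,0) g=2 f=7, (3,2) g=2 f=5, (4,0) g=1 f=7, (4,2) g=1 f=5]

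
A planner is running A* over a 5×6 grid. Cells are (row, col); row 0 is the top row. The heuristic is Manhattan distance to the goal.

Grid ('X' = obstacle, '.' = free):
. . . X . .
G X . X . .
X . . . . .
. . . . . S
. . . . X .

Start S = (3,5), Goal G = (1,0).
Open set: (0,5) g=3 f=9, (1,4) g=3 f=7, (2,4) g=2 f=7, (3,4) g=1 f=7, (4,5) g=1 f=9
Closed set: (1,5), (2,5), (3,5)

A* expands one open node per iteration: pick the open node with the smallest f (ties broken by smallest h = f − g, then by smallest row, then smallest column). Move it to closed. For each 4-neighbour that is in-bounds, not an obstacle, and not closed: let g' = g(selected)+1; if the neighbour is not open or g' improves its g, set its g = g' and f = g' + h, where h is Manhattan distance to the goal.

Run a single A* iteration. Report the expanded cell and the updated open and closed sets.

expanded=(1,4); open=[(0,4) g=4 f=9, (0,5) g=3 f=9, (2,4) g=2 f=7, (3,4) g=1 f=7, (4,5) g=1 f=9]; closed=[(1,4), (1,5), (2,5), (3,5)]

step 1: expand (1,4) (f=7, h=4) → closed; open now [(0,4) g=4 f=9, (0,5) g=3 f=9, (2,4) g=2 f=7, (3,4) g=1 f=7, (4,5) g=1 f=9]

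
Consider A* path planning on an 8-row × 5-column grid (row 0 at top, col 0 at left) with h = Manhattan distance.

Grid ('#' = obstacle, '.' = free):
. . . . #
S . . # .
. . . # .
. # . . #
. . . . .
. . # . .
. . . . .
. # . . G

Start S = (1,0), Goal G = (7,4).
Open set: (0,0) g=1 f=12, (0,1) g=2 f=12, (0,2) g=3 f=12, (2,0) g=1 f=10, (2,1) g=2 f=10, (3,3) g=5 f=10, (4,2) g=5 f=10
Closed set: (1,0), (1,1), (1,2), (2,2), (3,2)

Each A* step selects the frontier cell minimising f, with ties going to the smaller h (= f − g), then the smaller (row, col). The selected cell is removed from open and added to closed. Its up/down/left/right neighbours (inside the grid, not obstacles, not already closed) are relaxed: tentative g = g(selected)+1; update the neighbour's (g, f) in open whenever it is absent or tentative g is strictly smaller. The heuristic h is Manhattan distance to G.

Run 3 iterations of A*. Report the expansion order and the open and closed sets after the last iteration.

step 1: expand (3,3) (f=10, h=5) → closed; open now [(0,0) g=1 f=12, (0,1) g=2 f=12, (0,2) g=3 f=12, (2,0) g=1 f=10, (2,1) g=2 f=10, (4,2) g=5 f=10, (4,3) g=6 f=10]
step 2: expand (4,3) (f=10, h=4) → closed; open now [(0,0) g=1 f=12, (0,1) g=2 f=12, (0,2) g=3 f=12, (2,0) g=1 f=10, (2,1) g=2 f=10, (4,2) g=5 f=10, (4,4) g=7 f=10, (5,3) g=7 f=10]
step 3: expand (4,4) (f=10, h=3) → closed; open now [(0,0) g=1 f=12, (0,1) g=2 f=12, (0,2) g=3 f=12, (2,0) g=1 f=10, (2,1) g=2 f=10, (4,2) g=5 f=10, (5,3) g=7 f=10, (5,4) g=8 f=10]

order=[(3,3) → (4,3) → (4,4)]; open=[(0,0) g=1 f=12, (0,1) g=2 f=12, (0,2) g=3 f=12, (2,0) g=1 f=10, (2,1) g=2 f=10, (4,2) g=5 f=10, (5,3) g=7 f=10, (5,4) g=8 f=10]; closed=[(1,0), (1,1), (1,2), (2,2), (3,2), (3,3), (4,3), (4,4)]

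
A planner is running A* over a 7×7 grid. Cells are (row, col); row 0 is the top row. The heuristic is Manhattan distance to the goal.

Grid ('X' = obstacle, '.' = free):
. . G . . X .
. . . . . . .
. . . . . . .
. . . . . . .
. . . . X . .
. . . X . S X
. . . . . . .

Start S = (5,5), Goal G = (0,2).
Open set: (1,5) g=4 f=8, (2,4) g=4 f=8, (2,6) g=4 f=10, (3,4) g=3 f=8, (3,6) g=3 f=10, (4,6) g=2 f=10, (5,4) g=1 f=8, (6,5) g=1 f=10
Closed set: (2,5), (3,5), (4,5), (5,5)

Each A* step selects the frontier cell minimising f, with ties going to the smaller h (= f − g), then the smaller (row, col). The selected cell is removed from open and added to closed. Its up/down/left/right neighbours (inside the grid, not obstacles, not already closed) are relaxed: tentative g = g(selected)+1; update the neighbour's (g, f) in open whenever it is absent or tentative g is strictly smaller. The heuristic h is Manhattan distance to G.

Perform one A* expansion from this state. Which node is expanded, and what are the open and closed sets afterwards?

step 1: expand (1,5) (f=8, h=4) → closed; open now [(1,4) g=5 f=8, (1,6) g=5 f=10, (2,4) g=4 f=8, (2,6) g=4 f=10, (3,4) g=3 f=8, (3,6) g=3 f=10, (4,6) g=2 f=10, (5,4) g=1 f=8, (6,5) g=1 f=10]

expanded=(1,5); open=[(1,4) g=5 f=8, (1,6) g=5 f=10, (2,4) g=4 f=8, (2,6) g=4 f=10, (3,4) g=3 f=8, (3,6) g=3 f=10, (4,6) g=2 f=10, (5,4) g=1 f=8, (6,5) g=1 f=10]; closed=[(1,5), (2,5), (3,5), (4,5), (5,5)]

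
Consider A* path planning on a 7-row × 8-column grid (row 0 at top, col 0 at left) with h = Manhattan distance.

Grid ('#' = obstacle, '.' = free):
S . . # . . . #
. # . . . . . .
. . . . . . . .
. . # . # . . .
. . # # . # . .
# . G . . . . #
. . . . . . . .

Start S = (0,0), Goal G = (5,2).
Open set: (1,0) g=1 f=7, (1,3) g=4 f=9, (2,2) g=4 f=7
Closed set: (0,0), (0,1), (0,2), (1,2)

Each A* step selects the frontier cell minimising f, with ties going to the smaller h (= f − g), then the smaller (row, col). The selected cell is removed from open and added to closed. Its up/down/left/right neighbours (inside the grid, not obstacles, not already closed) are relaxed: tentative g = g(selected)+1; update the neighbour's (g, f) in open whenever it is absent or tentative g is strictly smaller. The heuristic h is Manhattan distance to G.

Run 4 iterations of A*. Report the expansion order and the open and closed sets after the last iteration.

step 1: expand (2,2) (f=7, h=3) → closed; open now [(1,0) g=1 f=7, (1,3) g=4 f=9, (2,1) g=5 f=9, (2,3) g=5 f=9]
step 2: expand (1,0) (f=7, h=6) → closed; open now [(1,3) g=4 f=9, (2,0) g=2 f=7, (2,1) g=5 f=9, (2,3) g=5 f=9]
step 3: expand (2,0) (f=7, h=5) → closed; open now [(1,3) g=4 f=9, (2,1) g=3 f=7, (2,3) g=5 f=9, (3,0) g=3 f=7]
step 4: expand (2,1) (f=7, h=4) → closed; open now [(1,3) g=4 f=9, (2,3) g=5 f=9, (3,0) g=3 f=7, (3,1) g=4 f=7]

order=[(2,2) → (1,0) → (2,0) → (2,1)]; open=[(1,3) g=4 f=9, (2,3) g=5 f=9, (3,0) g=3 f=7, (3,1) g=4 f=7]; closed=[(0,0), (0,1), (0,2), (1,0), (1,2), (2,0), (2,1), (2,2)]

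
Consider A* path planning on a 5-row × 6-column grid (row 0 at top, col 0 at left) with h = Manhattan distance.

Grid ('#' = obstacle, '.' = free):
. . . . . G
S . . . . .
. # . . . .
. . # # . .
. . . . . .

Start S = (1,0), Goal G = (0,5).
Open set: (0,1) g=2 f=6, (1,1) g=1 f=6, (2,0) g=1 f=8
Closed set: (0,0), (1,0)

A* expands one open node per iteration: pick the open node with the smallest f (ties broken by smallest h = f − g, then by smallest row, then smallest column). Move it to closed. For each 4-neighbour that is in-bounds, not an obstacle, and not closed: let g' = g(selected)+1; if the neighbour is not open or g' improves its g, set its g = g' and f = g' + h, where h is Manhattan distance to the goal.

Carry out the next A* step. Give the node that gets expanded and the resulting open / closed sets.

step 1: expand (0,1) (f=6, h=4) → closed; open now [(0,2) g=3 f=6, (1,1) g=1 f=6, (2,0) g=1 f=8]

expanded=(0,1); open=[(0,2) g=3 f=6, (1,1) g=1 f=6, (2,0) g=1 f=8]; closed=[(0,0), (0,1), (1,0)]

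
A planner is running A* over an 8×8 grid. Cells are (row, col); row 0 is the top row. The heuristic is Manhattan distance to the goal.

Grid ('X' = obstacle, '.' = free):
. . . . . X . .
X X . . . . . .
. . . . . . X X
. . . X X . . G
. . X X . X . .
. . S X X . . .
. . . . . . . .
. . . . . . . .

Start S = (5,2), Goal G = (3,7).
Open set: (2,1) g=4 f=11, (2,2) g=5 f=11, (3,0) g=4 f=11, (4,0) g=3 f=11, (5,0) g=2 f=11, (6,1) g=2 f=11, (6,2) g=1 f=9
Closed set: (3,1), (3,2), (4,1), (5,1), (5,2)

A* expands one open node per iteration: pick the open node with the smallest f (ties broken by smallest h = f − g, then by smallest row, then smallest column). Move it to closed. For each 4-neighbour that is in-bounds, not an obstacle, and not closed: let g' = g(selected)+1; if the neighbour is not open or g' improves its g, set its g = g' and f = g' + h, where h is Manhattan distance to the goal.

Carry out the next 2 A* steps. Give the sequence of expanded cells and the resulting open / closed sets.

step 1: expand (6,2) (f=9, h=8) → closed; open now [(2,1) g=4 f=11, (2,2) g=5 f=11, (3,0) g=4 f=11, (4,0) g=3 f=11, (5,0) g=2 f=11, (6,1) g=2 f=11, (6,3) g=2 f=9, (7,2) g=2 f=11]
step 2: expand (6,3) (f=9, h=7) → closed; open now [(2,1) g=4 f=11, (2,2) g=5 f=11, (3,0) g=4 f=11, (4,0) g=3 f=11, (5,0) g=2 f=11, (6,1) g=2 f=11, (6,4) g=3 f=9, (7,2) g=2 f=11, (7,3) g=3 f=11]

order=[(6,2) → (6,3)]; open=[(2,1) g=4 f=11, (2,2) g=5 f=11, (3,0) g=4 f=11, (4,0) g=3 f=11, (5,0) g=2 f=11, (6,1) g=2 f=11, (6,4) g=3 f=9, (7,2) g=2 f=11, (7,3) g=3 f=11]; closed=[(3,1), (3,2), (4,1), (5,1), (5,2), (6,2), (6,3)]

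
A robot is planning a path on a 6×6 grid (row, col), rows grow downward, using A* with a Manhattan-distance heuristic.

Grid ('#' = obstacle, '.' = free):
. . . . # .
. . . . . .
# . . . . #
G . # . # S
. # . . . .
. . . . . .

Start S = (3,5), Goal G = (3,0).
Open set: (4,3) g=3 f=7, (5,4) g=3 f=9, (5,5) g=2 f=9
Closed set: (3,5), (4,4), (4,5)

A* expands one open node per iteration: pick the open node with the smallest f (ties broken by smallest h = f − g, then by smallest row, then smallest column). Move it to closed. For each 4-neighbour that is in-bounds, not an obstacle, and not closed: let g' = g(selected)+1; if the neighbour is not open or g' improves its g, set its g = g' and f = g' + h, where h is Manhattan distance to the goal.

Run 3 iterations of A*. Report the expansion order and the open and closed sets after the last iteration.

step 1: expand (4,3) (f=7, h=4) → closed; open now [(3,3) g=4 f=7, (4,2) g=4 f=7, (5,3) g=4 f=9, (5,4) g=3 f=9, (5,5) g=2 f=9]
step 2: expand (3,3) (f=7, h=3) → closed; open now [(2,3) g=5 f=9, (4,2) g=4 f=7, (5,3) g=4 f=9, (5,4) g=3 f=9, (5,5) g=2 f=9]
step 3: expand (4,2) (f=7, h=3) → closed; open now [(2,3) g=5 f=9, (5,2) g=5 f=9, (5,3) g=4 f=9, (5,4) g=3 f=9, (5,5) g=2 f=9]

order=[(4,3) → (3,3) → (4,2)]; open=[(2,3) g=5 f=9, (5,2) g=5 f=9, (5,3) g=4 f=9, (5,4) g=3 f=9, (5,5) g=2 f=9]; closed=[(3,3), (3,5), (4,2), (4,3), (4,4), (4,5)]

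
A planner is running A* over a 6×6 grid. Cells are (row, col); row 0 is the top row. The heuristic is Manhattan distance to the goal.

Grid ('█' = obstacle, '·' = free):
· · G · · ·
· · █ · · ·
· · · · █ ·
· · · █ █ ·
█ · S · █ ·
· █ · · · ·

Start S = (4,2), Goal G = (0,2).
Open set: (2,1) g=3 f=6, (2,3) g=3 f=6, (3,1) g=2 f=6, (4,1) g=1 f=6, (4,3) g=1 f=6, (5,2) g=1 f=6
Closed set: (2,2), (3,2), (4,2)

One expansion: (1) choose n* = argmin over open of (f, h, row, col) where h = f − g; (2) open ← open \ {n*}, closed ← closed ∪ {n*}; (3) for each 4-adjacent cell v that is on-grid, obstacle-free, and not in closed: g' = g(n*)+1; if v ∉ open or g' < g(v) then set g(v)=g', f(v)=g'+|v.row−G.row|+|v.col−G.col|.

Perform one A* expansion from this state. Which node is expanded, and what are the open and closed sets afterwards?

expanded=(2,1); open=[(1,1) g=4 f=6, (2,0) g=4 f=8, (2,3) g=3 f=6, (3,1) g=2 f=6, (4,1) g=1 f=6, (4,3) g=1 f=6, (5,2) g=1 f=6]; closed=[(2,1), (2,2), (3,2), (4,2)]

step 1: expand (2,1) (f=6, h=3) → closed; open now [(1,1) g=4 f=6, (2,0) g=4 f=8, (2,3) g=3 f=6, (3,1) g=2 f=6, (4,1) g=1 f=6, (4,3) g=1 f=6, (5,2) g=1 f=6]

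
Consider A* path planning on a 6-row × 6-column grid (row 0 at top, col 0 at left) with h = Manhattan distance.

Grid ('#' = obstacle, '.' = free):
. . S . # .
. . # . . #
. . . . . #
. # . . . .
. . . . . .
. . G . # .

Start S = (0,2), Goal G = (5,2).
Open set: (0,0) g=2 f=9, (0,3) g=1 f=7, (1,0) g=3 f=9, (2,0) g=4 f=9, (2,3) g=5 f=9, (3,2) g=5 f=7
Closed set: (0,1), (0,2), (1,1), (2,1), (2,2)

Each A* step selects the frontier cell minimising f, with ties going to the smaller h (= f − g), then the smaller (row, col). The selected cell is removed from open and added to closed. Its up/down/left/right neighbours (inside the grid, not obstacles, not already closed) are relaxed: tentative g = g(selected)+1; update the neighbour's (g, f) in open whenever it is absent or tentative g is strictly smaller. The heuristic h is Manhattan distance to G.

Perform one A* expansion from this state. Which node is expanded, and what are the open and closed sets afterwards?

expanded=(3,2); open=[(0,0) g=2 f=9, (0,3) g=1 f=7, (1,0) g=3 f=9, (2,0) g=4 f=9, (2,3) g=5 f=9, (3,3) g=6 f=9, (4,2) g=6 f=7]; closed=[(0,1), (0,2), (1,1), (2,1), (2,2), (3,2)]

step 1: expand (3,2) (f=7, h=2) → closed; open now [(0,0) g=2 f=9, (0,3) g=1 f=7, (1,0) g=3 f=9, (2,0) g=4 f=9, (2,3) g=5 f=9, (3,3) g=6 f=9, (4,2) g=6 f=7]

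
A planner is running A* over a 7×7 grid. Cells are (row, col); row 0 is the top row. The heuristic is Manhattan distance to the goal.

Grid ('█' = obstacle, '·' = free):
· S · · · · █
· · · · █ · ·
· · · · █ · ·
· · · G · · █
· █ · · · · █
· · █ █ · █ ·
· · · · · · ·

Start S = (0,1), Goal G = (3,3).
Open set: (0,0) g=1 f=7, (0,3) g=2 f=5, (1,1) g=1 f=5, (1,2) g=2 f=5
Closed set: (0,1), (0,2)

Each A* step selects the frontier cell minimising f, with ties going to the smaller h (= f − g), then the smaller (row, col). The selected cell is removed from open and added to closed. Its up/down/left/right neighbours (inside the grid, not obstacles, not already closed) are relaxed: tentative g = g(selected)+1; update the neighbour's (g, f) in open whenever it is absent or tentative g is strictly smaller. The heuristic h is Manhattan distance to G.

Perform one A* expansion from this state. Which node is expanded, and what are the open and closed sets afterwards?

expanded=(0,3); open=[(0,0) g=1 f=7, (0,4) g=3 f=7, (1,1) g=1 f=5, (1,2) g=2 f=5, (1,3) g=3 f=5]; closed=[(0,1), (0,2), (0,3)]

step 1: expand (0,3) (f=5, h=3) → closed; open now [(0,0) g=1 f=7, (0,4) g=3 f=7, (1,1) g=1 f=5, (1,2) g=2 f=5, (1,3) g=3 f=5]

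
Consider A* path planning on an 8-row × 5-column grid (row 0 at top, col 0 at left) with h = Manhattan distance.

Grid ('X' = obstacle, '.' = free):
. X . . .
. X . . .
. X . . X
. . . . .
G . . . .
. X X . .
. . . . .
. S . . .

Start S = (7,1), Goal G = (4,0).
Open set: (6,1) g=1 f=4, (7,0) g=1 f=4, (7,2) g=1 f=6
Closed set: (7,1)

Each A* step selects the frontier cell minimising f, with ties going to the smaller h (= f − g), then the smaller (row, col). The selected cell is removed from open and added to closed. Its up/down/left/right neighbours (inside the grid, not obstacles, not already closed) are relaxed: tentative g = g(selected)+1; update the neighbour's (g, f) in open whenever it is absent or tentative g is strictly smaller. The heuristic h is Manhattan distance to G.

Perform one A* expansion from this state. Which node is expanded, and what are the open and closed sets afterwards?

step 1: expand (6,1) (f=4, h=3) → closed; open now [(6,0) g=2 f=4, (6,2) g=2 f=6, (7,0) g=1 f=4, (7,2) g=1 f=6]

expanded=(6,1); open=[(6,0) g=2 f=4, (6,2) g=2 f=6, (7,0) g=1 f=4, (7,2) g=1 f=6]; closed=[(6,1), (7,1)]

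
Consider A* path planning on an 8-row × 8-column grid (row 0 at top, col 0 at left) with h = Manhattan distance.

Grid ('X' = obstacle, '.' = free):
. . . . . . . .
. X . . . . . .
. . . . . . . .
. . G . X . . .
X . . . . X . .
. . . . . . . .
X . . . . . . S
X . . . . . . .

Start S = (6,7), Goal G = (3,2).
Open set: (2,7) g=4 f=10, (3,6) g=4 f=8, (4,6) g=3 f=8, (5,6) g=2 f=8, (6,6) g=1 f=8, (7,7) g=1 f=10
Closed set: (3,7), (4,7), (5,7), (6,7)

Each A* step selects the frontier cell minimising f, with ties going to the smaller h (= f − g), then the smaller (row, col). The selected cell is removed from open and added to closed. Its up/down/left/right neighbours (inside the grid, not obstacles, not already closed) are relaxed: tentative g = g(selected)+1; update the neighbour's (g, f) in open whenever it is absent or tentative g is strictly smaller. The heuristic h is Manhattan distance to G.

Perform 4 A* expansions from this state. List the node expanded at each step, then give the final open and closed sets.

step 1: expand (3,6) (f=8, h=4) → closed; open now [(2,6) g=5 f=10, (2,7) g=4 f=10, (3,5) g=5 f=8, (4,6) g=3 f=8, (5,6) g=2 f=8, (6,6) g=1 f=8, (7,7) g=1 f=10]
step 2: expand (3,5) (f=8, h=3) → closed; open now [(2,5) g=6 f=10, (2,6) g=5 f=10, (2,7) g=4 f=10, (4,6) g=3 f=8, (5,6) g=2 f=8, (6,6) g=1 f=8, (7,7) g=1 f=10]
step 3: expand (4,6) (f=8, h=5) → closed; open now [(2,5) g=6 f=10, (2,6) g=5 f=10, (2,7) g=4 f=10, (5,6) g=2 f=8, (6,6) g=1 f=8, (7,7) g=1 f=10]
step 4: expand (5,6) (f=8, h=6) → closed; open now [(2,5) g=6 f=10, (2,6) g=5 f=10, (2,7) g=4 f=10, (5,5) g=3 f=8, (6,6) g=1 f=8, (7,7) g=1 f=10]

order=[(3,6) → (3,5) → (4,6) → (5,6)]; open=[(2,5) g=6 f=10, (2,6) g=5 f=10, (2,7) g=4 f=10, (5,5) g=3 f=8, (6,6) g=1 f=8, (7,7) g=1 f=10]; closed=[(3,5), (3,6), (3,7), (4,6), (4,7), (5,6), (5,7), (6,7)]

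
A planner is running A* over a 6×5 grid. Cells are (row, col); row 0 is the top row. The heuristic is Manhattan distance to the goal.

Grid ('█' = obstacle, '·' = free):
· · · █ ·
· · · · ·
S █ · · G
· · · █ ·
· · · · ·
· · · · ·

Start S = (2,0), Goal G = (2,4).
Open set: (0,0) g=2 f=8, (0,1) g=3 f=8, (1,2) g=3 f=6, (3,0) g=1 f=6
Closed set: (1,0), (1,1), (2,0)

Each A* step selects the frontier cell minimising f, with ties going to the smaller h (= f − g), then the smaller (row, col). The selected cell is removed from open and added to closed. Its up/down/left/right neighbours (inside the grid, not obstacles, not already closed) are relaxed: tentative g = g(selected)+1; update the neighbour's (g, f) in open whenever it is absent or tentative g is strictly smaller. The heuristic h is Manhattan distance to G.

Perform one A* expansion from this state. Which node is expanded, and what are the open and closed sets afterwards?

expanded=(1,2); open=[(0,0) g=2 f=8, (0,1) g=3 f=8, (0,2) g=4 f=8, (1,3) g=4 f=6, (2,2) g=4 f=6, (3,0) g=1 f=6]; closed=[(1,0), (1,1), (1,2), (2,0)]

step 1: expand (1,2) (f=6, h=3) → closed; open now [(0,0) g=2 f=8, (0,1) g=3 f=8, (0,2) g=4 f=8, (1,3) g=4 f=6, (2,2) g=4 f=6, (3,0) g=1 f=6]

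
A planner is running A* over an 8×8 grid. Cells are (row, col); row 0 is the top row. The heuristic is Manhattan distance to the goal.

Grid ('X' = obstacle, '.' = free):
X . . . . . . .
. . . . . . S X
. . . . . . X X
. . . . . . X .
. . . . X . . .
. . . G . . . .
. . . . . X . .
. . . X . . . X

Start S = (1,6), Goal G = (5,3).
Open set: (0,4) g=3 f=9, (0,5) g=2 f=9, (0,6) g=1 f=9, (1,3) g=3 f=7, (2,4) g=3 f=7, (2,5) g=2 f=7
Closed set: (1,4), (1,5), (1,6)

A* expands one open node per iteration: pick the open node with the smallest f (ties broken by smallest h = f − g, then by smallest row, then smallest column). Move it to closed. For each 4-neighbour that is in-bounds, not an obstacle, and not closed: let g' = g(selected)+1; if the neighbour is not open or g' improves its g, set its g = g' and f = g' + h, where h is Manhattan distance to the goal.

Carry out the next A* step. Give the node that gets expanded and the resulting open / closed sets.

expanded=(1,3); open=[(0,3) g=4 f=9, (0,4) g=3 f=9, (0,5) g=2 f=9, (0,6) g=1 f=9, (1,2) g=4 f=9, (2,3) g=4 f=7, (2,4) g=3 f=7, (2,5) g=2 f=7]; closed=[(1,3), (1,4), (1,5), (1,6)]

step 1: expand (1,3) (f=7, h=4) → closed; open now [(0,3) g=4 f=9, (0,4) g=3 f=9, (0,5) g=2 f=9, (0,6) g=1 f=9, (1,2) g=4 f=9, (2,3) g=4 f=7, (2,4) g=3 f=7, (2,5) g=2 f=7]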